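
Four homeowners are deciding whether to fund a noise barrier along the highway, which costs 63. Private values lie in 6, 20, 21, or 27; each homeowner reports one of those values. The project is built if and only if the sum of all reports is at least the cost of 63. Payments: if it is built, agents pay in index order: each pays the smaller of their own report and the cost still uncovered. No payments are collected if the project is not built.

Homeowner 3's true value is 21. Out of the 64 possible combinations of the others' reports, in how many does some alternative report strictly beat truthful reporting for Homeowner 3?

50

Others report (6, 20, 20): truth gives 0; report 20 gives 1 > 0. Violating.
Others report (6, 20, 21): truth gives 0; report 20 gives 1 > 0. Violating.
Others report (6, 20, 27): truth gives 0; report 20 gives 1 > 0. Violating.
Others report (6, 21, 20): truth gives 0; report 20 gives 1 > 0. Violating.
Others report (6, 6, 6): truth gives 0; no alternative beats it.
Others report (6, 6, 20): truth gives 0; no alternative beats it.
(Checking all 64 profiles: 50 have a profitable deviation, 14 do not.)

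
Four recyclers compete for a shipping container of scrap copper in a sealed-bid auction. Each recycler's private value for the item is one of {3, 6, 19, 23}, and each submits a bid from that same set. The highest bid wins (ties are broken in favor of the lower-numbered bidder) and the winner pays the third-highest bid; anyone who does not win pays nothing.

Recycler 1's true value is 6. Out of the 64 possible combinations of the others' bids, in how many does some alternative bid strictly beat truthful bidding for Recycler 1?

6

Others bid (3, 3, 19): truth gives 0; bid 19 gives 3 > 0. Violating.
Others bid (3, 3, 23): truth gives 0; bid 23 gives 3 > 0. Violating.
Others bid (3, 19, 3): truth gives 0; bid 19 gives 3 > 0. Violating.
Others bid (3, 23, 3): truth gives 0; bid 23 gives 3 > 0. Violating.
Others bid (3, 3, 3): truth gives 3; no alternative beats it.
Others bid (3, 3, 6): truth gives 3; no alternative beats it.
(Checking all 64 profiles: 6 have a profitable deviation, 58 do not.)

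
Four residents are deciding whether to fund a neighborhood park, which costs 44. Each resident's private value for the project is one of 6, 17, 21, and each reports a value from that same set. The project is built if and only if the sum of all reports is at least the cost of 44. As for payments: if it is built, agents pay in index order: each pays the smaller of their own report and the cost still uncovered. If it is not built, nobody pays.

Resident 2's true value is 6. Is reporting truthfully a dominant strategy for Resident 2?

Yes

Check each profile of the others' reports and compare truth against every alternative report.
Others report (6, 6, 17): truth gives 0, best alternative gives -11.
Others report (6, 6, 21): truth gives 0, best alternative gives -11.
Others report (6, 17, 6): truth gives 0, best alternative gives -11.
Others report (6, 17, 17): truth gives 0, best alternative gives -11.
Others report (6, 17, 21): truth gives 0, best alternative gives -11.
Others report (6, 21, 6): truth gives 0, best alternative gives -11.
(Remaining 21 profiles checked similarly; truth is weakly best in each.)
In every case the truthful report is at least as good as any alternative, so it is a dominant strategy.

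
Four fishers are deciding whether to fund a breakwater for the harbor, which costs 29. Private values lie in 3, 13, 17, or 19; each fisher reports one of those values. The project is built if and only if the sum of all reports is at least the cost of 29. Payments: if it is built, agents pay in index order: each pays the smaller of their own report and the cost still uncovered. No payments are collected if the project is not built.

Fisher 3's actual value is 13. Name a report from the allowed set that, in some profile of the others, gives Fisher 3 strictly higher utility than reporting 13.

Suppose Fisher 1 reports 3, Fisher 2 reports 13 and Fisher 4 reports 13.
Report 13: project built, pays 13, utility 13 - 13 = 0.
Report 3: project built, pays 3, utility 13 - 3 = 10.
So reporting 3 beats truth here (10 > 0).

3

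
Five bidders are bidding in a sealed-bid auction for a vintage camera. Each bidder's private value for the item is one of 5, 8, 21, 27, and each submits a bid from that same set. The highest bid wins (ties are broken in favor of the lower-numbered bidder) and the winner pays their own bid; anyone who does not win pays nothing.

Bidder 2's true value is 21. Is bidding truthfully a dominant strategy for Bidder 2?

Consider the case where Bidder 1 bids 5, Bidder 3 bids 5, Bidder 4 bids 5 and Bidder 5 bids 5.
Truthful bid 21: wins, pays 21, utility 21 - 21 = 0.
Bid 8 instead: wins, pays 8, utility 21 - 8 = 13.
Since 13 > 0, bidding 8 is strictly better here, so truthful bidding is not dominant.

No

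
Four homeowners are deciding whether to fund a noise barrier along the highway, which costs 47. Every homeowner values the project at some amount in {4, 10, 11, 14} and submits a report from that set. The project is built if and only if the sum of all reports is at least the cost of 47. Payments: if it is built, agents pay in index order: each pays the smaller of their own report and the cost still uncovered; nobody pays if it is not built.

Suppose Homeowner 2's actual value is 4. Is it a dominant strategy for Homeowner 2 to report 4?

Yes

Check each profile of the others' reports and compare truth against every alternative report.
Others report (10, 14, 14): truth gives 0, best alternative gives -6.
Others report (11, 14, 14): truth gives 0, best alternative gives -6.
Others report (14, 10, 14): truth gives 0, best alternative gives -6.
Others report (14, 11, 14): truth gives 0, best alternative gives -6.
Others report (14, 14, 10): truth gives 0, best alternative gives -6.
Others report (14, 14, 11): truth gives 0, best alternative gives -6.
(Remaining 58 profiles checked similarly; truth is weakly best in each.)
In every case the truthful report is at least as good as any alternative, so it is a dominant strategy.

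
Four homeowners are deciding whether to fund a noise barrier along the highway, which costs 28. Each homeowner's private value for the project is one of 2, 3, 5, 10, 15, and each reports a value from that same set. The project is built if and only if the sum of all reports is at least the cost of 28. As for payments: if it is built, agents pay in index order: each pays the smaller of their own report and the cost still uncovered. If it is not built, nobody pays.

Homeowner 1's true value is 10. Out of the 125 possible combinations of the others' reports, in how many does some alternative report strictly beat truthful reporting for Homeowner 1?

Others report (2, 10, 15): truth gives 0; report 2 gives 8 > 0. Violating.
Others report (2, 15, 10): truth gives 0; report 2 gives 8 > 0. Violating.
Others report (2, 15, 15): truth gives 0; report 2 gives 8 > 0. Violating.
Others report (3, 5, 15): truth gives 0; report 5 gives 5 > 0. Violating.
Others report (2, 2, 2): truth gives 0; no alternative beats it.
Others report (2, 2, 3): truth gives 0; no alternative beats it.
(Checking all 125 profiles: 50 have a profitable deviation, 75 do not.)

50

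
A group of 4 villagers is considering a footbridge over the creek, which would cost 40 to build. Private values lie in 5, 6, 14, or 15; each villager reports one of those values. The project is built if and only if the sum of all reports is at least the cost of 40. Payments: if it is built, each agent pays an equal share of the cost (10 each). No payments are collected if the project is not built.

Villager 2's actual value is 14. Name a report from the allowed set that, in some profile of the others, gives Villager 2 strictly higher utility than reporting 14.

Suppose Villager 1 reports 5, Villager 3 reports 5 and Villager 4 reports 15.
Report 14: project not built, utility 0.
Report 15: project built, pays 10, utility 14 - 10 = 4.
So reporting 15 beats truth here (4 > 0).

15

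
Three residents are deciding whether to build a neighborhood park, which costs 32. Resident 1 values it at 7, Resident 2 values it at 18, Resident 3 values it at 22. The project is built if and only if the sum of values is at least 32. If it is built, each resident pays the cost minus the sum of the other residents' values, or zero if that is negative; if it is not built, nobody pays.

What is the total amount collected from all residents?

Total value 47 ≥ cost 32, so it is built.
Resident 1: others sum to 40; max(0, 32 - 40) = 0.
Resident 2: others sum to 29; max(0, 32 - 29) = 3.
Resident 3: others sum to 25; max(0, 32 - 25) = 7.
Total collected = 0 + 3 + 7 = 10.

10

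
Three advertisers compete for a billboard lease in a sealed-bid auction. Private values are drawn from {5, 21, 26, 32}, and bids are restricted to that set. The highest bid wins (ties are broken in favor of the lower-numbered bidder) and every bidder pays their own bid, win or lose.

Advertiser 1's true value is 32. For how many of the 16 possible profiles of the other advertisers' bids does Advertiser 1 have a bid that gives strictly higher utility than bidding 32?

Others bid (5, 5): truth gives 0; bid 5 gives 27 > 0. Violating.
Others bid (5, 21): truth gives 0; bid 21 gives 11 > 0. Violating.
Others bid (5, 26): truth gives 0; bid 26 gives 6 > 0. Violating.
Others bid (21, 5): truth gives 0; bid 21 gives 11 > 0. Violating.
Others bid (5, 32): truth gives 0; no alternative beats it.
Others bid (21, 32): truth gives 0; no alternative beats it.
(Checking all 16 profiles: 9 have a profitable deviation, 7 do not.)

9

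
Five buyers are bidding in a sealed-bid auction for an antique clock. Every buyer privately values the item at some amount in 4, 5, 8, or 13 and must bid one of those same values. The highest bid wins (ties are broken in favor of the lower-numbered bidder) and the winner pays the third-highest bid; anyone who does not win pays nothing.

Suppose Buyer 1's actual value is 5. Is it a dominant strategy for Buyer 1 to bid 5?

No

Consider the case where Buyer 2 bids 4, Buyer 3 bids 4, Buyer 4 bids 4 and Buyer 5 bids 8.
Truthful bid 5: loses, pays 0, utility 0.
Bid 8 instead: wins, pays 4, utility 5 - 4 = 1.
Since 1 > 0, bidding 8 is strictly better here, so truthful bidding is not dominant.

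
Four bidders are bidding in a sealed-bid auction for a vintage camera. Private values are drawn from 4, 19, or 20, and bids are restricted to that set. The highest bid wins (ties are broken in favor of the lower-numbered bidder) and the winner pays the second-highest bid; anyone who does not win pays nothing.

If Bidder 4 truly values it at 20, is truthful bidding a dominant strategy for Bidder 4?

Yes

Check each profile of the others' bids and compare truth against every alternative bid.
Others bid (4, 4, 19): truth gives 1, best alternative gives 0.
Others bid (4, 19, 4): truth gives 1, best alternative gives 0.
Others bid (4, 19, 19): truth gives 1, best alternative gives 0.
Others bid (19, 4, 4): truth gives 1, best alternative gives 0.
Others bid (19, 4, 19): truth gives 1, best alternative gives 0.
Others bid (19, 19, 4): truth gives 1, best alternative gives 0.
(Remaining 21 profiles checked similarly; truth is weakly best in each.)
In every case the truthful bid is at least as good as any alternative, so it is a dominant strategy.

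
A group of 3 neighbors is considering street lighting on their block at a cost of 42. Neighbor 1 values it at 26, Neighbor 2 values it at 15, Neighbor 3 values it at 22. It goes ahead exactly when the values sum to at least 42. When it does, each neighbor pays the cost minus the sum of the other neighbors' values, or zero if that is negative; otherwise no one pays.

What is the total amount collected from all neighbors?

Total value 63 ≥ cost 42, so it is built.
Neighbor 1: others sum to 37; max(0, 42 - 37) = 5.
Neighbor 2: others sum to 48; max(0, 42 - 48) = 0.
Neighbor 3: others sum to 41; max(0, 42 - 41) = 1.
Total collected = 5 + 0 + 1 = 6.

6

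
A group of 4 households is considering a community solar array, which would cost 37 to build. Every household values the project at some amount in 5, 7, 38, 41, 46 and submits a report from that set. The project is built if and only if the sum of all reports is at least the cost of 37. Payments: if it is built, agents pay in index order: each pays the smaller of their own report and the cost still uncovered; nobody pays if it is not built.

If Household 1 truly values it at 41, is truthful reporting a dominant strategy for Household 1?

No

Consider the case where Household 2 reports 5, Household 3 reports 5 and Household 4 reports 38.
Truthful report 41: project built, pays 37, utility 41 - 37 = 4.
Report 5 instead: project built, pays 5, utility 41 - 5 = 36.
Since 36 > 4, reporting 5 is strictly better here, so truthful reporting is not dominant.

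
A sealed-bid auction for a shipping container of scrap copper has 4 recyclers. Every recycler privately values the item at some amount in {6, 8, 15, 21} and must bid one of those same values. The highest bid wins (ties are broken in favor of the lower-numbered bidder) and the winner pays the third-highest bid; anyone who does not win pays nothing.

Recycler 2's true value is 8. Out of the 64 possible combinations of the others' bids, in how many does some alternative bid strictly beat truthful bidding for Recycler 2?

Others bid (6, 6, 15): truth gives 0; bid 15 gives 2 > 0. Violating.
Others bid (6, 6, 21): truth gives 0; bid 21 gives 2 > 0. Violating.
Others bid (6, 15, 6): truth gives 0; bid 15 gives 2 > 0. Violating.
Others bid (6, 21, 6): truth gives 0; bid 21 gives 2 > 0. Violating.
Others bid (6, 6, 6): truth gives 2; no alternative beats it.
Others bid (6, 6, 8): truth gives 2; no alternative beats it.
(Checking all 64 profiles: 6 have a profitable deviation, 58 do not.)

6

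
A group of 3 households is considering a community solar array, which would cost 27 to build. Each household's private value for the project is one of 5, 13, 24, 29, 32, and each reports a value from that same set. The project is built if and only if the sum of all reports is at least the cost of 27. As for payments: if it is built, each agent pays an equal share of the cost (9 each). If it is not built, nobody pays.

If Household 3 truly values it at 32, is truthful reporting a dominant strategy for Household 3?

Yes

Check each profile of the others' reports and compare truth against every alternative report.
Others report (5, 5): truth gives 23, best alternative gives 23.
Others report (5, 13): truth gives 23, best alternative gives 23.
Others report (5, 24): truth gives 23, best alternative gives 23.
Others report (5, 29): truth gives 23, best alternative gives 23.
Others report (5, 32): truth gives 23, best alternative gives 23.
Others report (13, 5): truth gives 23, best alternative gives 23.
(Remaining 19 profiles checked similarly; truth is weakly best in each.)
In every case the truthful report is at least as good as any alternative, so it is a dominant strategy.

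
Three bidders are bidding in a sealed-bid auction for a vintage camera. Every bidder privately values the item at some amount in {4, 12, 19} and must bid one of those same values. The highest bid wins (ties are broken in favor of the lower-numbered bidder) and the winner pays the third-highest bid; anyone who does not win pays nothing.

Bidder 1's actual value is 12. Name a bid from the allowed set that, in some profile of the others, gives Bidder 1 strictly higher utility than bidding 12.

Suppose Bidder 2 bids 4 and Bidder 3 bids 19.
Bid 12: loses, pays 0, utility 0.
Bid 19: wins, pays 4, utility 12 - 4 = 8.
So bidding 19 beats truth here (8 > 0).

19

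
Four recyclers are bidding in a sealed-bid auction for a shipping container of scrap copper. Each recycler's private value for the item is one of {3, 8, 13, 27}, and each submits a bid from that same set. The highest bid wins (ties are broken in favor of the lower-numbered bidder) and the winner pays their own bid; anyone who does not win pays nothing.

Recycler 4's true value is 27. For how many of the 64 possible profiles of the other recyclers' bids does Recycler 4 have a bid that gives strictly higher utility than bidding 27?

Others bid (3, 3, 3): truth gives 0; bid 8 gives 19 > 0. Violating.
Others bid (3, 3, 8): truth gives 0; bid 13 gives 14 > 0. Violating.
Others bid (3, 8, 3): truth gives 0; bid 13 gives 14 > 0. Violating.
Others bid (3, 8, 8): truth gives 0; bid 13 gives 14 > 0. Violating.
Others bid (3, 3, 13): truth gives 0; no alternative beats it.
Others bid (3, 3, 27): truth gives 0; no alternative beats it.
(Checking all 64 profiles: 8 have a profitable deviation, 56 do not.)

8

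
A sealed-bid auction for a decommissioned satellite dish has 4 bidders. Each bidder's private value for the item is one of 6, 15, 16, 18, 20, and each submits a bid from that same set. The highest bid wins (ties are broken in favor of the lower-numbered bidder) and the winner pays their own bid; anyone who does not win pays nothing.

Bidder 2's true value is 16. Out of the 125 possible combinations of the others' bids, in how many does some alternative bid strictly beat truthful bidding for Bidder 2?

4

Others bid (6, 6, 6): truth gives 0; bid 15 gives 1 > 0. Violating.
Others bid (6, 6, 15): truth gives 0; bid 15 gives 1 > 0. Violating.
Others bid (6, 15, 6): truth gives 0; bid 15 gives 1 > 0. Violating.
Others bid (6, 15, 15): truth gives 0; bid 15 gives 1 > 0. Violating.
Others bid (6, 6, 16): truth gives 0; no alternative beats it.
Others bid (6, 6, 18): truth gives 0; no alternative beats it.
(Checking all 125 profiles: 4 have a profitable deviation, 121 do not.)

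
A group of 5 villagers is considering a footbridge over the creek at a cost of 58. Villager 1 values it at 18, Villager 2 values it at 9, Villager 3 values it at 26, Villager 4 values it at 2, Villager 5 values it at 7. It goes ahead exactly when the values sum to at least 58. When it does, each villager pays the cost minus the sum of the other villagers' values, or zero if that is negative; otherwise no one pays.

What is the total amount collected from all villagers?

44

Total value 62 ≥ cost 58, so it is built.
Villager 1: others sum to 44; max(0, 58 - 44) = 14.
Villager 2: others sum to 53; max(0, 58 - 53) = 5.
Villager 3: others sum to 36; max(0, 58 - 36) = 22.
Villager 4: others sum to 60; max(0, 58 - 60) = 0.
Villager 5: others sum to 55; max(0, 58 - 55) = 3.
Total collected = 14 + 5 + 22 + 0 + 3 = 44.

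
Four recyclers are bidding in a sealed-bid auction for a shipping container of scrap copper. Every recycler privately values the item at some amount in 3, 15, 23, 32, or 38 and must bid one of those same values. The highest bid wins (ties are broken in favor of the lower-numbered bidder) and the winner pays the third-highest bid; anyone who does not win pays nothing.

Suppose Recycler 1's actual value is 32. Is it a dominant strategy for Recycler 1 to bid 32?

No

Consider the case where Recycler 2 bids 3, Recycler 3 bids 3 and Recycler 4 bids 38.
Truthful bid 32: loses, pays 0, utility 0.
Bid 38 instead: wins, pays 3, utility 32 - 3 = 29.
Since 29 > 0, bidding 38 is strictly better here, so truthful bidding is not dominant.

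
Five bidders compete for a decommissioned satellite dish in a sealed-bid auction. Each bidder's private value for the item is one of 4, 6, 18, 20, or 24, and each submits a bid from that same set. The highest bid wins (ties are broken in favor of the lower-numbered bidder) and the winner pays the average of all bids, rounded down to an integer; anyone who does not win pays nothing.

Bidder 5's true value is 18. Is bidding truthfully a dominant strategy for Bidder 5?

No

Consider the case where Bidder 1 bids 4, Bidder 2 bids 4, Bidder 3 bids 4 and Bidder 4 bids 4.
Truthful bid 18: wins, pays 6, utility 18 - 6 = 12.
Bid 6 instead: wins, pays 4, utility 18 - 4 = 14.
Since 14 > 12, bidding 6 is strictly better here, so truthful bidding is not dominant.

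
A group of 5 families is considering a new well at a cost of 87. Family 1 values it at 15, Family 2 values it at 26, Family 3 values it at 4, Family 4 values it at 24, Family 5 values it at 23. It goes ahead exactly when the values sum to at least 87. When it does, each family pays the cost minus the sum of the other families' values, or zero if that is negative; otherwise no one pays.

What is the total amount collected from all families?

68

Total value 92 ≥ cost 87, so it is built.
Family 1: others sum to 77; max(0, 87 - 77) = 10.
Family 2: others sum to 66; max(0, 87 - 66) = 21.
Family 3: others sum to 88; max(0, 87 - 88) = 0.
Family 4: others sum to 68; max(0, 87 - 68) = 19.
Family 5: others sum to 69; max(0, 87 - 69) = 18.
Total collected = 10 + 21 + 0 + 19 + 18 = 68.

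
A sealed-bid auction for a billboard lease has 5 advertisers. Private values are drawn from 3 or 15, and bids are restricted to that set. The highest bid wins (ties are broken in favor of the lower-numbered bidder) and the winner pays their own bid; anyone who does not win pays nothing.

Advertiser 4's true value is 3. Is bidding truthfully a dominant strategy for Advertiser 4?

Yes

Check each profile of the others' bids and compare truth against every alternative bid.
Others bid (3, 3, 3, 3): truth gives 0, best alternative gives -12.
Others bid (3, 3, 3, 15): truth gives 0, best alternative gives -12.
Others bid (3, 3, 15, 3): truth gives 0, best alternative gives 0.
Others bid (3, 3, 15, 15): truth gives 0, best alternative gives 0.
Others bid (3, 15, 3, 3): truth gives 0, best alternative gives 0.
Others bid (3, 15, 3, 15): truth gives 0, best alternative gives 0.
(Remaining 10 profiles checked similarly; truth is weakly best in each.)
In every case the truthful bid is at least as good as any alternative, so it is a dominant strategy.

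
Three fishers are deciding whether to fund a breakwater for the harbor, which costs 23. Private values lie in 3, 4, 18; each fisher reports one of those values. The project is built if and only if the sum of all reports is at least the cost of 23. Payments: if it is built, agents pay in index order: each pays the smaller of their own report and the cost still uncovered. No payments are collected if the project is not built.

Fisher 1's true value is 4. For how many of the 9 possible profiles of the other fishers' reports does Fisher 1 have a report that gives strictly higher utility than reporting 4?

5

Others report (3, 18): truth gives 0; report 3 gives 1 > 0. Violating.
Others report (4, 18): truth gives 0; report 3 gives 1 > 0. Violating.
Others report (18, 3): truth gives 0; report 3 gives 1 > 0. Violating.
Others report (18, 4): truth gives 0; report 3 gives 1 > 0. Violating.
Others report (3, 3): truth gives 0; no alternative beats it.
Others report (3, 4): truth gives 0; no alternative beats it.
(Checking all 9 profiles: 5 have a profitable deviation, 4 do not.)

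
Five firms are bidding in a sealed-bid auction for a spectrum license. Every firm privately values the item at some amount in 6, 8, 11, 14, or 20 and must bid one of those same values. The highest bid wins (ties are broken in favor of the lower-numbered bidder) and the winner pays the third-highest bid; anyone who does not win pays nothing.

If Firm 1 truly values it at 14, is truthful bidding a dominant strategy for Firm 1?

Consider the case where Firm 2 bids 6, Firm 3 bids 6, Firm 4 bids 6 and Firm 5 bids 20.
Truthful bid 14: loses, pays 0, utility 0.
Bid 20 instead: wins, pays 6, utility 14 - 6 = 8.
Since 8 > 0, bidding 20 is strictly better here, so truthful bidding is not dominant.

No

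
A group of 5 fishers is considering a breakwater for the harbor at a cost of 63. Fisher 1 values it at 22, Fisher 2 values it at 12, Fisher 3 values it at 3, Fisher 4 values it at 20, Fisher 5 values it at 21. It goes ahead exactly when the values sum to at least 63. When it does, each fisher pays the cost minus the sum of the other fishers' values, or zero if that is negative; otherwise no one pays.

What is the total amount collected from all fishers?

18

Total value 78 ≥ cost 63, so it is built.
Fisher 1: others sum to 56; max(0, 63 - 56) = 7.
Fisher 2: others sum to 66; max(0, 63 - 66) = 0.
Fisher 3: others sum to 75; max(0, 63 - 75) = 0.
Fisher 4: others sum to 58; max(0, 63 - 58) = 5.
Fisher 5: others sum to 57; max(0, 63 - 57) = 6.
Total collected = 7 + 0 + 0 + 5 + 6 = 18.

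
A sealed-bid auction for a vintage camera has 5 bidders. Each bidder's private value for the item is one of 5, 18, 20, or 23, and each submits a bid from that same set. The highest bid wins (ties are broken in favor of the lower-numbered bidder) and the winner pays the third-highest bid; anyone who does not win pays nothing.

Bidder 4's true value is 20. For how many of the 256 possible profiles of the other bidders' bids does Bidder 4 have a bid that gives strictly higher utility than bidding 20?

32

Others bid (5, 5, 5, 23): truth gives 0; bid 23 gives 15 > 0. Violating.
Others bid (5, 5, 18, 23): truth gives 0; bid 23 gives 2 > 0. Violating.
Others bid (5, 5, 20, 5): truth gives 0; bid 23 gives 15 > 0. Violating.
Others bid (5, 5, 20, 18): truth gives 0; bid 23 gives 2 > 0. Violating.
Others bid (5, 5, 5, 5): truth gives 15; no alternative beats it.
Others bid (5, 5, 5, 18): truth gives 15; no alternative beats it.
(Checking all 256 profiles: 32 have a profitable deviation, 224 do not.)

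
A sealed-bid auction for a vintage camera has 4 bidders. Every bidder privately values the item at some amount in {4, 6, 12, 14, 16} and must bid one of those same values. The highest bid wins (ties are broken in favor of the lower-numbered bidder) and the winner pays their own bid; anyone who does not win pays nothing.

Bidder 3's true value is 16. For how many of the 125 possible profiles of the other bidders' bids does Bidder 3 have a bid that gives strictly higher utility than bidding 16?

Others bid (4, 4, 4): truth gives 0; bid 6 gives 10 > 0. Violating.
Others bid (4, 4, 6): truth gives 0; bid 6 gives 10 > 0. Violating.
Others bid (4, 4, 12): truth gives 0; bid 12 gives 4 > 0. Violating.
Others bid (4, 4, 14): truth gives 0; bid 14 gives 2 > 0. Violating.
Others bid (4, 4, 16): truth gives 0; no alternative beats it.
Others bid (4, 6, 16): truth gives 0; no alternative beats it.
(Checking all 125 profiles: 36 have a profitable deviation, 89 do not.)

36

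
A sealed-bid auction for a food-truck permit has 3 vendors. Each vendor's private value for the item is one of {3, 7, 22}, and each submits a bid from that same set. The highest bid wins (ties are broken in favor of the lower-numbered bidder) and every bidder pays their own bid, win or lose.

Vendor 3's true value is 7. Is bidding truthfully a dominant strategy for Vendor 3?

Consider the case where Vendor 1 bids 3 and Vendor 2 bids 7.
Truthful bid 7: loses but pays 7, utility -7.
Bid 3 instead: loses but pays 3, utility -3.
Since -3 > -7, bidding 3 is strictly better here, so truthful bidding is not dominant.

No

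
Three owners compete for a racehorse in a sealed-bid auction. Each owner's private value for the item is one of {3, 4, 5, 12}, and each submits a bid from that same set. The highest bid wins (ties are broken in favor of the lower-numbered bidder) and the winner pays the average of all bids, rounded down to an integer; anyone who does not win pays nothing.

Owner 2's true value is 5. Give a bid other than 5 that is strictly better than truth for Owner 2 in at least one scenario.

4

Suppose Owner 1 bids 3 and Owner 3 bids 4.
Bid 5: wins, pays 4, utility 5 - 4 = 1.
Bid 4: wins, pays 3, utility 5 - 3 = 2.
So bidding 4 beats truth here (2 > 1).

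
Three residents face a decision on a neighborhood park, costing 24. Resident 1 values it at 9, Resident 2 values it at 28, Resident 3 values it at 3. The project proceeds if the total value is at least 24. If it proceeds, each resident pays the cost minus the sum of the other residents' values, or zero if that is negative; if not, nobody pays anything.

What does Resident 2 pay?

12

Total value 40 ≥ cost 24, so the project is built.
The other residents' values sum to 12.
Cost minus that sum is 24 - 12 = 12.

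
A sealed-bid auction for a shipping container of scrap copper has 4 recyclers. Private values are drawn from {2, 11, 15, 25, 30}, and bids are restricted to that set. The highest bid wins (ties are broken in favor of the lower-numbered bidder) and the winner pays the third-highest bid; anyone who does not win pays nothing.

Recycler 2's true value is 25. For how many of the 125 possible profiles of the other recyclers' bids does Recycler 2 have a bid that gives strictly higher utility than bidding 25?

Others bid (2, 2, 30): truth gives 0; bid 30 gives 23 > 0. Violating.
Others bid (2, 11, 30): truth gives 0; bid 30 gives 14 > 0. Violating.
Others bid (2, 15, 30): truth gives 0; bid 30 gives 10 > 0. Violating.
Others bid (2, 30, 2): truth gives 0; bid 30 gives 23 > 0. Violating.
Others bid (2, 2, 2): truth gives 23; no alternative beats it.
Others bid (2, 2, 11): truth gives 23; no alternative beats it.
(Checking all 125 profiles: 27 have a profitable deviation, 98 do not.)

27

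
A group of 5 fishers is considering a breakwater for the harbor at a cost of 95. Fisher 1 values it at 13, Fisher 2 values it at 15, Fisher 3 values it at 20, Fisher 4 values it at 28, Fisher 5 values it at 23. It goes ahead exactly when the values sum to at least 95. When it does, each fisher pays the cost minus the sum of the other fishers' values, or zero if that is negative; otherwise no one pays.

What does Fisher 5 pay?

19

Total value 99 ≥ cost 95, so the project is built.
The other fishers' values sum to 76.
Cost minus that sum is 95 - 76 = 19.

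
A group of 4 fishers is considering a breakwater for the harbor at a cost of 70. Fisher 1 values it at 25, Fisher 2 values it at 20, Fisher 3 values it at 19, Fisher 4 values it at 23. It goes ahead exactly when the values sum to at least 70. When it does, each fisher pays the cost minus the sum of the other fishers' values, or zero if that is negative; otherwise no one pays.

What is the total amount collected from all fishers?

19

Total value 87 ≥ cost 70, so it is built.
Fisher 1: others sum to 62; max(0, 70 - 62) = 8.
Fisher 2: others sum to 67; max(0, 70 - 67) = 3.
Fisher 3: others sum to 68; max(0, 70 - 68) = 2.
Fisher 4: others sum to 64; max(0, 70 - 64) = 6.
Total collected = 8 + 3 + 2 + 6 = 19.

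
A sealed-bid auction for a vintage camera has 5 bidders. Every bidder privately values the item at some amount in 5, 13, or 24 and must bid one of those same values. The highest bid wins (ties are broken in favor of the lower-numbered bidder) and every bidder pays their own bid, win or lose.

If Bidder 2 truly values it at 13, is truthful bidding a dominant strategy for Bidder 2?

Consider the case where Bidder 1 bids 5, Bidder 3 bids 5, Bidder 4 bids 5 and Bidder 5 bids 24.
Truthful bid 13: loses but pays 13, utility -13.
Bid 5 instead: loses but pays 5, utility -5.
Since -5 > -13, bidding 5 is strictly better here, so truthful bidding is not dominant.

No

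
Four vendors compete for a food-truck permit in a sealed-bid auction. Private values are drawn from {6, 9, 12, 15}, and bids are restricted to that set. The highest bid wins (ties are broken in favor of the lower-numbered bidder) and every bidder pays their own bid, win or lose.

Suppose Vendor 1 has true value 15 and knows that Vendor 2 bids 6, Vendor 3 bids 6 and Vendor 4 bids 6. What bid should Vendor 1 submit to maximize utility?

6

Bid 6: wins, pays 6, utility 15 - 6 = 9.
Bid 9: wins, pays 9, utility 15 - 9 = 6.
Bid 12: wins, pays 12, utility 15 - 12 = 3.
Bid 15: wins, pays 15, utility 15 - 15 = 0.
The best choice is 6 with utility 9.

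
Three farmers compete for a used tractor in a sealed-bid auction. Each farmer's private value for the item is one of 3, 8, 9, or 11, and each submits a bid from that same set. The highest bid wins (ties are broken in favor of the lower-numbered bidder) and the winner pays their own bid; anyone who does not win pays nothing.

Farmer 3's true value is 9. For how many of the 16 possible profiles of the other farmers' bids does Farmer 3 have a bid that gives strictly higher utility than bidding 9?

1

Others bid (3, 3): truth gives 0; bid 8 gives 1 > 0. Violating.
Others bid (3, 8): truth gives 0; no alternative beats it.
Others bid (3, 9): truth gives 0; no alternative beats it.
(Checking all 16 profiles: 1 has a profitable deviation, 15 do not.)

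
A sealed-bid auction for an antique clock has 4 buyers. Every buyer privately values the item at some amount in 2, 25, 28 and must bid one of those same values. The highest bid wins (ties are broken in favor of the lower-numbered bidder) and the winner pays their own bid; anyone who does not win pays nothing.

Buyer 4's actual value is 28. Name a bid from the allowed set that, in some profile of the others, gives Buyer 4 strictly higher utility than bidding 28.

25

Suppose Buyer 1 bids 2, Buyer 2 bids 2 and Buyer 3 bids 2.
Bid 28: wins, pays 28, utility 28 - 28 = 0.
Bid 25: wins, pays 25, utility 28 - 25 = 3.
So bidding 25 beats truth here (3 > 0).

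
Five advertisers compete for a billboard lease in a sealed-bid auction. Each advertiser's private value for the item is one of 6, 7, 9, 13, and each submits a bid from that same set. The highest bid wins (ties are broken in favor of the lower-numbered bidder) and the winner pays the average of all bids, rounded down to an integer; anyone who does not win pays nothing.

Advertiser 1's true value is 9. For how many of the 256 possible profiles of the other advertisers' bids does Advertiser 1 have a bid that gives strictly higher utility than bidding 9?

Others bid (6, 6, 6, 13): truth gives 0; bid 13 gives 1 > 0. Violating.
Others bid (6, 6, 7, 7): truth gives 2; bid 7 gives 3 > 2. Violating.
Others bid (6, 6, 13, 6): truth gives 0; bid 13 gives 1 > 0. Violating.
Others bid (6, 7, 6, 7): truth gives 2; bid 7 gives 3 > 2. Violating.
Others bid (6, 6, 6, 6): truth gives 3; no alternative beats it.
Others bid (6, 6, 6, 7): truth gives 3; no alternative beats it.
(Checking all 256 profiles: 14 have a profitable deviation, 242 do not.)

14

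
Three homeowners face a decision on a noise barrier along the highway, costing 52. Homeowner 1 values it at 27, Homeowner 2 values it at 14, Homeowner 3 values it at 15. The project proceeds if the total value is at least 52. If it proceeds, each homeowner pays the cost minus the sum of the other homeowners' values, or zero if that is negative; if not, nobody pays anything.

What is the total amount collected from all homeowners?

44

Total value 56 ≥ cost 52, so it is built.
Homeowner 1: others sum to 29; max(0, 52 - 29) = 23.
Homeowner 2: others sum to 42; max(0, 52 - 42) = 10.
Homeowner 3: others sum to 41; max(0, 52 - 41) = 11.
Total collected = 23 + 10 + 11 = 44.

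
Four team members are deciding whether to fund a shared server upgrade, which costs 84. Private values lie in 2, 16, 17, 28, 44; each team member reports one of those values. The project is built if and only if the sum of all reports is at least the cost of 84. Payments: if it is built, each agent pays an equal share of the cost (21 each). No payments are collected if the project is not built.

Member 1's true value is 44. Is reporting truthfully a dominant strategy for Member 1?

Yes

Check each profile of the others' reports and compare truth against every alternative report.
Others report (2, 2, 44): truth gives 23, best alternative gives 0.
Others report (2, 16, 28): truth gives 23, best alternative gives 0.
Others report (2, 17, 28): truth gives 23, best alternative gives 0.
Others report (2, 28, 16): truth gives 23, best alternative gives 0.
Others report (2, 28, 17): truth gives 23, best alternative gives 0.
Others report (2, 44, 2): truth gives 23, best alternative gives 0.
(Remaining 119 profiles checked similarly; truth is weakly best in each.)
In every case the truthful report is at least as good as any alternative, so it is a dominant strategy.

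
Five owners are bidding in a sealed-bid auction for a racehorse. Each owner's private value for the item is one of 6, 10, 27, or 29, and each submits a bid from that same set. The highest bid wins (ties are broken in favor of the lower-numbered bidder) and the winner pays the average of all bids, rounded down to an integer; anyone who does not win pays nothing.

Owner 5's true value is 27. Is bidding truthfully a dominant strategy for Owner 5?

Consider the case where Owner 1 bids 6, Owner 2 bids 6, Owner 3 bids 6 and Owner 4 bids 6.
Truthful bid 27: wins, pays 10, utility 27 - 10 = 17.
Bid 10 instead: wins, pays 6, utility 27 - 6 = 21.
Since 21 > 17, bidding 10 is strictly better here, so truthful bidding is not dominant.

No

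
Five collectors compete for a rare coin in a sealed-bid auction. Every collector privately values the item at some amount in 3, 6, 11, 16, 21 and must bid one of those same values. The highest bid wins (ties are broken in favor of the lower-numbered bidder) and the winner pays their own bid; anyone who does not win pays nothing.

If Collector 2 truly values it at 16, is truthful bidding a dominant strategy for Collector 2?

Consider the case where Collector 1 bids 3, Collector 3 bids 3, Collector 4 bids 3 and Collector 5 bids 3.
Truthful bid 16: wins, pays 16, utility 16 - 16 = 0.
Bid 6 instead: wins, pays 6, utility 16 - 6 = 10.
Since 10 > 0, bidding 6 is strictly better here, so truthful bidding is not dominant.

No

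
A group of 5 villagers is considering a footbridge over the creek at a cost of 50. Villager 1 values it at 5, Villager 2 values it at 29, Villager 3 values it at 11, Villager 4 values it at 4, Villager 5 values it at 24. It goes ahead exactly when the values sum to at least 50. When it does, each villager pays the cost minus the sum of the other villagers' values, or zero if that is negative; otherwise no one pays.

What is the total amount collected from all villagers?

Total value 73 ≥ cost 50, so it is built.
Villager 1: others sum to 68; max(0, 50 - 68) = 0.
Villager 2: others sum to 44; max(0, 50 - 44) = 6.
Villager 3: others sum to 62; max(0, 50 - 62) = 0.
Villager 4: others sum to 69; max(0, 50 - 69) = 0.
Villager 5: others sum to 49; max(0, 50 - 49) = 1.
Total collected = 0 + 6 + 0 + 0 + 1 = 7.

7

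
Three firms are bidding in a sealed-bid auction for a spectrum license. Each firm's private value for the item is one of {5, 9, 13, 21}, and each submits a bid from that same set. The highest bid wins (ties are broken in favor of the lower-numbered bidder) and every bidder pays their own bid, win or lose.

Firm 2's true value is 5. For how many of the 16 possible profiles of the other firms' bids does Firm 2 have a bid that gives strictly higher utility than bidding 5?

2

Others bid (5, 5): truth gives -5; bid 9 gives -4 > -5. Violating.
Others bid (5, 9): truth gives -5; bid 9 gives -4 > -5. Violating.
Others bid (5, 13): truth gives -5; no alternative beats it.
Others bid (5, 21): truth gives -5; no alternative beats it.
(Checking all 16 profiles: 2 have a profitable deviation, 14 do not.)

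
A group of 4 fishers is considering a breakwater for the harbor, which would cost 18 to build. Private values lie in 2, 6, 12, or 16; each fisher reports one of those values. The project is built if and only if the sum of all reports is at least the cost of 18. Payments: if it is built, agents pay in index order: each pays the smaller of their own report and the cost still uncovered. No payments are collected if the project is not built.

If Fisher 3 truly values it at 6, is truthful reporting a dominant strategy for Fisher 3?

Consider the case where Fisher 1 reports 2, Fisher 2 reports 2 and Fisher 4 reports 12.
Truthful report 6: project built, pays 6, utility 6 - 6 = 0.
Report 2 instead: project built, pays 2, utility 6 - 2 = 4.
Since 4 > 0, reporting 2 is strictly better here, so truthful reporting is not dominant.

No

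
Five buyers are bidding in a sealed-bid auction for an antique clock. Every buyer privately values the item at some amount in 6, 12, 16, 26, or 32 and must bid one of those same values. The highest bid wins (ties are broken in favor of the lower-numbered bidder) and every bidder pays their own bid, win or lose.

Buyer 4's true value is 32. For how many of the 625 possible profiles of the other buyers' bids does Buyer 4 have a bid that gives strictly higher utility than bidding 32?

Others bid (6, 6, 6, 6): truth gives 0; bid 12 gives 20 > 0. Violating.
Others bid (6, 6, 6, 12): truth gives 0; bid 12 gives 20 > 0. Violating.
Others bid (6, 6, 6, 16): truth gives 0; bid 16 gives 16 > 0. Violating.
Others bid (6, 6, 6, 26): truth gives 0; bid 26 gives 6 > 0. Violating.
Others bid (6, 6, 6, 32): truth gives 0; no alternative beats it.
Others bid (6, 6, 12, 32): truth gives 0; no alternative beats it.
(Checking all 625 profiles: 413 have a profitable deviation, 212 do not.)

413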